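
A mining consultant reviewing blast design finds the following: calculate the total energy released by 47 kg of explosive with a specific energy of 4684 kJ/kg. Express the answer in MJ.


Energy = mass * specific_energy / 1000
= 47 * 4684 / 1000
= 220148 / 1000
= 220.148 MJ

220.148 MJ


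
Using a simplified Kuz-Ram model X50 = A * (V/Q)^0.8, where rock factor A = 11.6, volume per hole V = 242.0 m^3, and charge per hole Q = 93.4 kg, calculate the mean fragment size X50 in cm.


24.8446 cm

Compute V/Q:
V/Q = 242.0 / 93.4 = 2.591006424
Raise to the power 0.8:
(V/Q)^0.8 = 2.591006424^0.8 = 2.14177967
Multiply by A:
X50 = 11.6 * 2.14177967
= 24.8446 cm


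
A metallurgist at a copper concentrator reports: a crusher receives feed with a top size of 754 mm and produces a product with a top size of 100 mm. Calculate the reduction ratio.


7.54

Reduction ratio = feed size / product size
= 754 / 100
= 7.54


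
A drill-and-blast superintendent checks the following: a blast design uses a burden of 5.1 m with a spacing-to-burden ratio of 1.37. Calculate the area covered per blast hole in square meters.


First, find the spacing:
Spacing = burden * ratio = 5.1 * 1.37
= 6.987 m
Then, calculate the area:
Area = burden * spacing = 5.1 * 6.987
= 35.6337 m^2

35.6337 m^2


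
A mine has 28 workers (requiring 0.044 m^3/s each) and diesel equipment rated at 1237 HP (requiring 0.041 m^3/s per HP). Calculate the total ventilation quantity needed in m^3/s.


Airflow for workers:
Q_people = 28 * 0.044 = 1.232 m^3/s
Airflow for diesel equipment:
Q_diesel = 1237 * 0.041 = 50.717 m^3/s
Total ventilation:
Q_total = 1.232 + 50.717
= 51.949 m^3/s

51.949 m^3/s


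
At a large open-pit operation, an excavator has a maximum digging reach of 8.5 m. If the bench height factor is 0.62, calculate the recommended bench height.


Bench height = reach * factor
= 8.5 * 0.62
= 5.27 m

5.27 m


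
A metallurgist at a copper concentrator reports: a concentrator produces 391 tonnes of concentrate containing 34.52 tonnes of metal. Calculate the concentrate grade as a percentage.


Grade = (metal in concentrate / concentrate mass) * 100
= (34.52 / 391) * 100
= 0.08828644501 * 100
= 8.8286%

8.8286%


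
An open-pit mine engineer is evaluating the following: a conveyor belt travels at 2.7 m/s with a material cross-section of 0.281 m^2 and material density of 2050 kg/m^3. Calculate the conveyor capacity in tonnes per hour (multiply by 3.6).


5599.206 t/h

Volumetric flow = speed * area
= 2.7 * 0.281 = 0.7587 m^3/s
Mass flow = volumetric * density
= 0.7587 * 2050 = 1555.335 kg/s
Convert to t/h: multiply by 3.6
Capacity = 1555.335 * 3.6
= 5599.206 t/h


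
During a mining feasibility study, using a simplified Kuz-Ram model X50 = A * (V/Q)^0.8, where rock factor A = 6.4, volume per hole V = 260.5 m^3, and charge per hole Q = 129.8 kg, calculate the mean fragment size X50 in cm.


11.1739 cm

Compute V/Q:
V/Q = 260.5 / 129.8 = 2.006933744
Raise to the power 0.8:
(V/Q)^0.8 = 2.006933744^0.8 = 1.745928395
Multiply by A:
X50 = 6.4 * 1.745928395
= 11.1739 cm


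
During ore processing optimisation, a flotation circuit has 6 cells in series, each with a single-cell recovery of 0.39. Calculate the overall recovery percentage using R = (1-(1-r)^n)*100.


94.848%

Complement of single-cell recovery:
1 - r = 1 - 0.39 = 0.61
Raise to power n:
(1 - r)^6 = 0.61^6 = 0.05152037436
Overall recovery:
R = (1 - 0.05152037436) * 100
= 94.848%


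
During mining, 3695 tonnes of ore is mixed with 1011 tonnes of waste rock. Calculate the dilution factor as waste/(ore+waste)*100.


21.4832%

Total material = ore + waste
= 3695 + 1011 = 4706 tonnes
Dilution = waste / total * 100
= 1011 / 4706 * 100
= 0.2148321292 * 100
= 21.4832%


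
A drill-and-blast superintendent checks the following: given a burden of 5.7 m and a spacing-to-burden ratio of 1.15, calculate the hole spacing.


Spacing = burden * ratio
= 5.7 * 1.15
= 6.555 m

6.555 m


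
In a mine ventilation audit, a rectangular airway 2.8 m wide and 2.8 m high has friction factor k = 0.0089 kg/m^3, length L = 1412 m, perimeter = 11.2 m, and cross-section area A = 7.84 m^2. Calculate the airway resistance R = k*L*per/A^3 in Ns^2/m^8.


Compute the numerator:
k * L * per = 0.0089 * 1412 * 11.2
= 140.74816
Compute the denominator:
A^3 = 7.84^3 = 481.890304
Resistance:
R = 140.74816 / 481.890304
= 0.2921 Ns^2/m^8

0.2921 Ns^2/m^8


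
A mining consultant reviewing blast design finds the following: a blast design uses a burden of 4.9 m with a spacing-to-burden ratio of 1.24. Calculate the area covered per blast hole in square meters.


First, find the spacing:
Spacing = burden * ratio = 4.9 * 1.24
= 6.076 m
Then, calculate the area:
Area = burden * spacing = 4.9 * 6.076
= 29.7724 m^2

29.7724 m^2


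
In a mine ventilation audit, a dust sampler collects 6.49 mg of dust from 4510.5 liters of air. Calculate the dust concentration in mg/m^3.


1.4389 mg/m^3

Convert liters to m^3: 1 m^3 = 1000 L
Concentration = mass / volume * 1000
= 6.49 / 4510.5 * 1000
= 0.001438864871 * 1000
= 1.4389 mg/m^3


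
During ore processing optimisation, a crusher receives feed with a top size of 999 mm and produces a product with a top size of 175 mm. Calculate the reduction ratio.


Reduction ratio = feed size / product size
= 999 / 175
= 5.7086

5.7086


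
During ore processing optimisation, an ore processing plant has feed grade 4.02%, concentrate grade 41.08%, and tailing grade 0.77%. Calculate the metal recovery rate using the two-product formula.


Using the two-product formula:
R = 100 * c * (f - t) / (f * (c - t))
Numerator = 100 * 41.08 * (4.02 - 0.77)
= 100 * 41.08 * 3.25
= 13351.0
Denominator = 4.02 * (41.08 - 0.77)
= 4.02 * 40.31
= 162.0462
R = 13351.0 / 162.0462
= 82.3901%

82.3901%


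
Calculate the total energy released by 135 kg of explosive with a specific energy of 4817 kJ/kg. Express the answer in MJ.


650.295 MJ

Energy = mass * specific_energy / 1000
= 135 * 4817 / 1000
= 650295 / 1000
= 650.295 MJ


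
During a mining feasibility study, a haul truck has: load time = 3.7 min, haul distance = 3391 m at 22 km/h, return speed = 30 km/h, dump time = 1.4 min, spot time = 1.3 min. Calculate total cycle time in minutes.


Convert haul speed to m/min: 22 * 1000/60 = 366.6666667 m/min
Haul time = 3391 / 366.6666667 = 9.248181818 min
Convert return speed to m/min: 30 * 1000/60 = 500 m/min
Return time = 3391 / 500 = 6.782 min
Total cycle time:
= 3.7 + 9.248181818 + 1.4 + 6.782 + 1.3
= 22.4302 min

22.4302 min


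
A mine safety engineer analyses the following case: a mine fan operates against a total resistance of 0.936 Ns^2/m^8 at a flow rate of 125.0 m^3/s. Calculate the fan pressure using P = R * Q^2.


14625.0 Pa

Compute Q^2:
Q^2 = 125.0^2 = 15625.0
Compute pressure:
P = R * Q^2 = 0.936 * 15625.0
= 14625.0 Pa


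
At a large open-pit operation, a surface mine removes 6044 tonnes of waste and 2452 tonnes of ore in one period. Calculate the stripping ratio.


Stripping ratio = waste tonnage / ore tonnage
= 6044 / 2452
= 2.4649

2.4649


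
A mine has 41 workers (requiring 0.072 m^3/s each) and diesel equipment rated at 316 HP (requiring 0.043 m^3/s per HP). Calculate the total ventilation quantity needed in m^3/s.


Airflow for workers:
Q_people = 41 * 0.072 = 2.952 m^3/s
Airflow for diesel equipment:
Q_diesel = 316 * 0.043 = 13.588 m^3/s
Total ventilation:
Q_total = 2.952 + 13.588
= 16.54 m^3/s

16.54 m^3/s


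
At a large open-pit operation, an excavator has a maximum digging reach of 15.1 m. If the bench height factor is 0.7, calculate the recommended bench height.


10.57 m

Bench height = reach * factor
= 15.1 * 0.7
= 10.57 m


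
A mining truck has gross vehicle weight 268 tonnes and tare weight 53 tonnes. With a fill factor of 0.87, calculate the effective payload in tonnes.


187.05 tonnes

Maximum payload = gross - tare
= 268 - 53 = 215 tonnes
Effective payload = max payload * fill factor
= 215 * 0.87
= 187.05 tonnes


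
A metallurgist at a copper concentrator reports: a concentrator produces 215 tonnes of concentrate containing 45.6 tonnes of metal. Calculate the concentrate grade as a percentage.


Grade = (metal in concentrate / concentrate mass) * 100
= (45.6 / 215) * 100
= 0.2120930233 * 100
= 21.2093%

21.2093%


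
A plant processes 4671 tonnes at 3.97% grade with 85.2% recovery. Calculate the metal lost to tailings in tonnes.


27.4449 tonnes

Total metal in feed:
= 4671 * 3.97 / 100 = 185.4387 tonnes
Metal recovered:
= 185.4387 * 85.2 / 100 = 157.9937724 tonnes
Metal lost to tailings:
= 185.4387 - 157.9937724
= 27.4449 tonnes


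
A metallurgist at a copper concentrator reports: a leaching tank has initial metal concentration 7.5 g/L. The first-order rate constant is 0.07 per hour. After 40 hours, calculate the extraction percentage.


93.919%

Compute the exponent:
-k * t = -0.07 * 40 = -2.8
Remaining concentration:
C = 7.5 * exp(-2.8)
= 7.5 * 0.06081006263
= 0.4560754697 g/L
Extracted = 7.5 - 0.4560754697 = 7.04392453 g/L
Extraction % = 7.04392453 / 7.5 * 100
= 93.919%


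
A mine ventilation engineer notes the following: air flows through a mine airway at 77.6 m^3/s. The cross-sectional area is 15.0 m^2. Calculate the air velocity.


Velocity = flow rate / cross-sectional area
= 77.6 / 15.0
= 5.1733 m/s

5.1733 m/s


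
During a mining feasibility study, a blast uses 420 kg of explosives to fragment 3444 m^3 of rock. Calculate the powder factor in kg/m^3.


0.122 kg/m^3

Powder factor = explosive mass / rock volume
= 420 / 3444
= 0.122 kg/m^3


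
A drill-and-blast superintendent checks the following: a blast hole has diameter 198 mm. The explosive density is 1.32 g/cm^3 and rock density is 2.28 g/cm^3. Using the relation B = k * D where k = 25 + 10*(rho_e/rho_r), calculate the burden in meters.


6.0963 m

First, compute k:
rho_e / rho_r = 1.32 / 2.28 = 0.5789473684
k = 25 + 10 * 0.5789473684 = 30.78947368
Then, compute burden:
B = k * D / 1000 = 30.78947368 * 198 / 1000
= 6096.315789 / 1000
= 6.0963 m


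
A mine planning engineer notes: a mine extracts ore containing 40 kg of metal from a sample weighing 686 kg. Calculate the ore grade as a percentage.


Ore grade = (metal mass / ore mass) * 100
= (40 / 686) * 100
= 0.0583090379 * 100
= 5.8309%

5.8309%


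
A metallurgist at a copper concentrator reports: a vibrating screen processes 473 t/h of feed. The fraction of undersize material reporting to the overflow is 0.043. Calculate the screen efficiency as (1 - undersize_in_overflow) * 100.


Screen efficiency = (1 - fraction of undersize in overflow) * 100
= (1 - 0.043) * 100
= 0.957 * 100
= 95.7%

95.7%


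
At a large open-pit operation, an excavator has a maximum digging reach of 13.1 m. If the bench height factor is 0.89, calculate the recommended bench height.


11.659 m

Bench height = reach * factor
= 13.1 * 0.89
= 11.659 m


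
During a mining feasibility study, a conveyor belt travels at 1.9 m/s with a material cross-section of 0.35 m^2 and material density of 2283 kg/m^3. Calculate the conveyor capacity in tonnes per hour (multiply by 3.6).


Volumetric flow = speed * area
= 1.9 * 0.35 = 0.665 m^3/s
Mass flow = volumetric * density
= 0.665 * 2283 = 1518.195 kg/s
Convert to t/h: multiply by 3.6
Capacity = 1518.195 * 3.6
= 5465.502 t/h

5465.502 t/h


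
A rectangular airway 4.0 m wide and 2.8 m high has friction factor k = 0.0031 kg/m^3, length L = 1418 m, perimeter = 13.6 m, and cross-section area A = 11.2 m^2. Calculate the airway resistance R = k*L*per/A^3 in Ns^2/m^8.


0.0426 Ns^2/m^8

Compute the numerator:
k * L * per = 0.0031 * 1418 * 13.6
= 59.78288
Compute the denominator:
A^3 = 11.2^3 = 1404.928
Resistance:
R = 59.78288 / 1404.928
= 0.0426 Ns^2/m^8


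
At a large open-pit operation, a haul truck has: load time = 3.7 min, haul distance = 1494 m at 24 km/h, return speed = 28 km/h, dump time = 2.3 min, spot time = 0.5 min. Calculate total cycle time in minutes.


13.4364 min

Convert haul speed to m/min: 24 * 1000/60 = 400 m/min
Haul time = 1494 / 400 = 3.735 min
Convert return speed to m/min: 28 * 1000/60 = 466.6666667 m/min
Return time = 1494 / 466.6666667 = 3.201428571 min
Total cycle time:
= 3.7 + 3.735 + 2.3 + 3.201428571 + 0.5
= 13.4364 min


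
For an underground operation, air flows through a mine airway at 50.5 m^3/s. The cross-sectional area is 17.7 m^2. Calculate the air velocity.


2.8531 m/s

Velocity = flow rate / cross-sectional area
= 50.5 / 17.7
= 2.8531 m/s


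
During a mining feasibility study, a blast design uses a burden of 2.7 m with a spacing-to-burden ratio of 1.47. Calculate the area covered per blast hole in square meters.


First, find the spacing:
Spacing = burden * ratio = 2.7 * 1.47
= 3.969 m
Then, calculate the area:
Area = burden * spacing = 2.7 * 3.969
= 10.7163 m^2

10.7163 m^2


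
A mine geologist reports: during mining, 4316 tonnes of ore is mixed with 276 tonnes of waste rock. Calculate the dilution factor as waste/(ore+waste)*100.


Total material = ore + waste
= 4316 + 276 = 4592 tonnes
Dilution = waste / total * 100
= 276 / 4592 * 100
= 0.06010452962 * 100
= 6.0105%

6.0105%


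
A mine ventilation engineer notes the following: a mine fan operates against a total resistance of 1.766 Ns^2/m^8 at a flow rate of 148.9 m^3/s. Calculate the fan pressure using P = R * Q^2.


39154.3569 Pa

Compute Q^2:
Q^2 = 148.9^2 = 22171.21
Compute pressure:
P = R * Q^2 = 1.766 * 22171.21
= 39154.3569 Pa


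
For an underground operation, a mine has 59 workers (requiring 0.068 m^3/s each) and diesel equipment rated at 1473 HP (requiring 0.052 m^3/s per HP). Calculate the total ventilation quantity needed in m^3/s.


Airflow for workers:
Q_people = 59 * 0.068 = 4.012 m^3/s
Airflow for diesel equipment:
Q_diesel = 1473 * 0.052 = 76.596 m^3/s
Total ventilation:
Q_total = 4.012 + 76.596
= 80.608 m^3/s

80.608 m^3/s


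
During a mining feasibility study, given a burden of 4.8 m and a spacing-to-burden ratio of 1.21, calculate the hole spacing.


5.808 m

Spacing = burden * ratio
= 4.8 * 1.21
= 5.808 m


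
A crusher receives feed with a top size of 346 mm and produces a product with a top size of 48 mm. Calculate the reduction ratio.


Reduction ratio = feed size / product size
= 346 / 48
= 7.2083

7.2083


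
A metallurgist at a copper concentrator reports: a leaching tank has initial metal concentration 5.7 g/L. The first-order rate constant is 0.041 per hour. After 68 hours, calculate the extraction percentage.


Compute the exponent:
-k * t = -0.041 * 68 = -2.788
Remaining concentration:
C = 5.7 * exp(-2.788)
= 5.7 * 0.06154417927
= 0.3508018218 g/L
Extracted = 5.7 - 0.3508018218 = 5.349198178 g/L
Extraction % = 5.349198178 / 5.7 * 100
= 93.8456%

93.8456%


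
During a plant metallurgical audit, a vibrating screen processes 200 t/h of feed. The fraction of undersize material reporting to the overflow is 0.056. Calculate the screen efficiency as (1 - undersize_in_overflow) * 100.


Screen efficiency = (1 - fraction of undersize in overflow) * 100
= (1 - 0.056) * 100
= 0.944 * 100
= 94.4%

94.4%


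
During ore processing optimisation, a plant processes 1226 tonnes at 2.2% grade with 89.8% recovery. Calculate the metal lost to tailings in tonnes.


2.7511 tonnes

Total metal in feed:
= 1226 * 2.2 / 100 = 26.972 tonnes
Metal recovered:
= 26.972 * 89.8 / 100 = 24.220856 tonnes
Metal lost to tailings:
= 26.972 - 24.220856
= 2.7511 tonnes


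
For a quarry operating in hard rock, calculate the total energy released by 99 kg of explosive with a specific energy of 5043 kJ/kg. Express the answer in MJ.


499.257 MJ

Energy = mass * specific_energy / 1000
= 99 * 5043 / 1000
= 499257 / 1000
= 499.257 MJ


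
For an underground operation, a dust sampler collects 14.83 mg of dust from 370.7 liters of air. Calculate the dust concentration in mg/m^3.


Convert liters to m^3: 1 m^3 = 1000 L
Concentration = mass / volume * 1000
= 14.83 / 370.7 * 1000
= 0.0400053952 * 1000
= 40.0054 mg/m^3

40.0054 mg/m^3


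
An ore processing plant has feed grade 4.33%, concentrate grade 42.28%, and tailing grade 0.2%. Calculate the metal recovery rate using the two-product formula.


Using the two-product formula:
R = 100 * c * (f - t) / (f * (c - t))
Numerator = 100 * 42.28 * (4.33 - 0.2)
= 100 * 42.28 * 4.13
= 17461.64
Denominator = 4.33 * (42.28 - 0.2)
= 4.33 * 42.08
= 182.2064
R = 17461.64 / 182.2064
= 95.8344%

95.8344%


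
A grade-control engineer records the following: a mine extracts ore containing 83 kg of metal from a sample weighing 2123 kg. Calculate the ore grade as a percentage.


3.9096%

Ore grade = (metal mass / ore mass) * 100
= (83 / 2123) * 100
= 0.03909561941 * 100
= 3.9096%


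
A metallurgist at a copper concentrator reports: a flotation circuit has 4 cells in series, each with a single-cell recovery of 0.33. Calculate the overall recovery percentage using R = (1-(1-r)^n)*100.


Complement of single-cell recovery:
1 - r = 1 - 0.33 = 0.67
Raise to power n:
(1 - r)^4 = 0.67^4 = 0.20151121
Overall recovery:
R = (1 - 0.20151121) * 100
= 79.8489%

79.8489%


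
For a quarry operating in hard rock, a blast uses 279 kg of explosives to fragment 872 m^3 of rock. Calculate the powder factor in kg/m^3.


0.32 kg/m^3

Powder factor = explosive mass / rock volume
= 279 / 872
= 0.32 kg/m^3


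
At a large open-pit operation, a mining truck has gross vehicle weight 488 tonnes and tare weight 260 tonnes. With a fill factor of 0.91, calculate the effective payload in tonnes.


207.48 tonnes

Maximum payload = gross - tare
= 488 - 260 = 228 tonnes
Effective payload = max payload * fill factor
= 228 * 0.91
= 207.48 tonnes


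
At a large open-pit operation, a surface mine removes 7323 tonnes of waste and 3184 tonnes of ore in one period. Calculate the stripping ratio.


2.2999

Stripping ratio = waste tonnage / ore tonnage
= 7323 / 3184
= 2.2999


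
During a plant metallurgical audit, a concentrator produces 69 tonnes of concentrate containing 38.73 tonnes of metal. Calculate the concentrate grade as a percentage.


Grade = (metal in concentrate / concentrate mass) * 100
= (38.73 / 69) * 100
= 0.5613043478 * 100
= 56.1304%

56.1304%


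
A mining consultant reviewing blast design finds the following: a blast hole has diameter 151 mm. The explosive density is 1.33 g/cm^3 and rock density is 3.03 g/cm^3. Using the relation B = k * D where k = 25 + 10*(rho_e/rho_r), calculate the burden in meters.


First, compute k:
rho_e / rho_r = 1.33 / 3.03 = 0.4389438944
k = 25 + 10 * 0.4389438944 = 29.38943894
Then, compute burden:
B = k * D / 1000 = 29.38943894 * 151 / 1000
= 4437.805281 / 1000
= 4.4378 m

4.4378 m


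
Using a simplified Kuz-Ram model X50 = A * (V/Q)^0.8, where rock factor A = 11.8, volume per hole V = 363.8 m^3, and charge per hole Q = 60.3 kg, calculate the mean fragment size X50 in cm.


Compute V/Q:
V/Q = 363.8 / 60.3 = 6.033167496
Raise to the power 0.8:
(V/Q)^0.8 = 6.033167496^0.8 = 4.211495161
Multiply by A:
X50 = 11.8 * 4.211495161
= 49.6956 cm

49.6956 cm


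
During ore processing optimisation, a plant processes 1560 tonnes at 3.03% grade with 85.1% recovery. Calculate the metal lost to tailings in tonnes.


Total metal in feed:
= 1560 * 3.03 / 100 = 47.268 tonnes
Metal recovered:
= 47.268 * 85.1 / 100 = 40.225068 tonnes
Metal lost to tailings:
= 47.268 - 40.225068
= 7.0429 tonnes

7.0429 tonnes


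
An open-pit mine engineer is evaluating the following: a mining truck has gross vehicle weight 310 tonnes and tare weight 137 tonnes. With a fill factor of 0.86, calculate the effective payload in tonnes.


Maximum payload = gross - tare
= 310 - 137 = 173 tonnes
Effective payload = max payload * fill factor
= 173 * 0.86
= 148.78 tonnes

148.78 tonnes


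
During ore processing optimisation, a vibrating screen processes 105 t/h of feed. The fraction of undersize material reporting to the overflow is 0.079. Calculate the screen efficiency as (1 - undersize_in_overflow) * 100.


Screen efficiency = (1 - fraction of undersize in overflow) * 100
= (1 - 0.079) * 100
= 0.921 * 100
= 92.1%

92.1%


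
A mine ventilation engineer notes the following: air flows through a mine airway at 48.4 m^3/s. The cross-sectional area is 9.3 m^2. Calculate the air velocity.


Velocity = flow rate / cross-sectional area
= 48.4 / 9.3
= 5.2043 m/s

5.2043 m/s


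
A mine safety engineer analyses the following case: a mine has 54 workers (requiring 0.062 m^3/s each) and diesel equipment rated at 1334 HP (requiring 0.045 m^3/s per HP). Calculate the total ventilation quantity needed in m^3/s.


63.378 m^3/s

Airflow for workers:
Q_people = 54 * 0.062 = 3.348 m^3/s
Airflow for diesel equipment:
Q_diesel = 1334 * 0.045 = 60.03 m^3/s
Total ventilation:
Q_total = 3.348 + 60.03
= 63.378 m^3/s


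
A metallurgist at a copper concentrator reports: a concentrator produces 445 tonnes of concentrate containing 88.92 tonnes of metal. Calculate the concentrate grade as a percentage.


Grade = (metal in concentrate / concentrate mass) * 100
= (88.92 / 445) * 100
= 0.1998202247 * 100
= 19.982%

19.982%


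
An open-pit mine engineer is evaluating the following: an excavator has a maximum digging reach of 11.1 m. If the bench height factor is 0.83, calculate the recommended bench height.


Bench height = reach * factor
= 11.1 * 0.83
= 9.213 m

9.213 m


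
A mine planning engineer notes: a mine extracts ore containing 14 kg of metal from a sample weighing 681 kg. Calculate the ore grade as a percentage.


2.0558%

Ore grade = (metal mass / ore mass) * 100
= (14 / 681) * 100
= 0.02055800294 * 100
= 2.0558%


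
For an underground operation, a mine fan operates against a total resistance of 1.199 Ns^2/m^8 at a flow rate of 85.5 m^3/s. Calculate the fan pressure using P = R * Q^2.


Compute Q^2:
Q^2 = 85.5^2 = 7310.25
Compute pressure:
P = R * Q^2 = 1.199 * 7310.25
= 8764.9898 Pa

8764.9898 Pa


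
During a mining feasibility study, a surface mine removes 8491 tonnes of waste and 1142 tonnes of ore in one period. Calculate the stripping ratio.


7.4352

Stripping ratio = waste tonnage / ore tonnage
= 8491 / 1142
= 7.4352


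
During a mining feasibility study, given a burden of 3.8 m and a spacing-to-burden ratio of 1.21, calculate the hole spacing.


Spacing = burden * ratio
= 3.8 * 1.21
= 4.598 m

4.598 m


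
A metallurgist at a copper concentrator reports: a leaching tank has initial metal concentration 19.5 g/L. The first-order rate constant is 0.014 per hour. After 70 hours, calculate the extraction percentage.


62.4689%

Compute the exponent:
-k * t = -0.014 * 70 = -0.98
Remaining concentration:
C = 19.5 * exp(-0.98)
= 19.5 * 0.3753110989
= 7.318566428 g/L
Extracted = 19.5 - 7.318566428 = 12.18143357 g/L
Extraction % = 12.18143357 / 19.5 * 100
= 62.4689%


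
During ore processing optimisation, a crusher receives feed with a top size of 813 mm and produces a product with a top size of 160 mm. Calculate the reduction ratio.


Reduction ratio = feed size / product size
= 813 / 160
= 5.0813

5.0813


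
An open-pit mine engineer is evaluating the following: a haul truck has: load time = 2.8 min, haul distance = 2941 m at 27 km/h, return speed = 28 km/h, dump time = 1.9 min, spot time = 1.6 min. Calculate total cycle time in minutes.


19.1377 min

Convert haul speed to m/min: 27 * 1000/60 = 450 m/min
Haul time = 2941 / 450 = 6.535555556 min
Convert return speed to m/min: 28 * 1000/60 = 466.6666667 m/min
Return time = 2941 / 466.6666667 = 6.302142857 min
Total cycle time:
= 2.8 + 6.535555556 + 1.9 + 6.302142857 + 1.6
= 19.1377 min


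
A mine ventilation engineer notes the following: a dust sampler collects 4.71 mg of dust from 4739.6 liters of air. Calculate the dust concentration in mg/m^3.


Convert liters to m^3: 1 m^3 = 1000 L
Concentration = mass / volume * 1000
= 4.71 / 4739.6 * 1000
= 0.0009937547472 * 1000
= 0.9938 mg/m^3

0.9938 mg/m^3


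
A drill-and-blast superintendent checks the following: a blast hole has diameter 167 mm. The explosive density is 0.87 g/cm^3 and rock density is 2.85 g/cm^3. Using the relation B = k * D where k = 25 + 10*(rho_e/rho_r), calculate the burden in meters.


First, compute k:
rho_e / rho_r = 0.87 / 2.85 = 0.3052631579
k = 25 + 10 * 0.3052631579 = 28.05263158
Then, compute burden:
B = k * D / 1000 = 28.05263158 * 167 / 1000
= 4684.789474 / 1000
= 4.6848 m

4.6848 m


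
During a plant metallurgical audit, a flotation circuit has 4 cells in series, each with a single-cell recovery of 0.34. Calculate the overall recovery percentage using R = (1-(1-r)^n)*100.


Complement of single-cell recovery:
1 - r = 1 - 0.34 = 0.66
Raise to power n:
(1 - r)^4 = 0.66^4 = 0.18974736
Overall recovery:
R = (1 - 0.18974736) * 100
= 81.0253%

81.0253%


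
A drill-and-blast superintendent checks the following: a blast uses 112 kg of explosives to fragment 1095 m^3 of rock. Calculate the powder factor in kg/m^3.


0.1023 kg/m^3

Powder factor = explosive mass / rock volume
= 112 / 1095
= 0.1023 kg/m^3


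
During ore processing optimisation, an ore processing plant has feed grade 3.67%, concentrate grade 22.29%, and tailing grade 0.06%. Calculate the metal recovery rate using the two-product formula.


98.6306%

Using the two-product formula:
R = 100 * c * (f - t) / (f * (c - t))
Numerator = 100 * 22.29 * (3.67 - 0.06)
= 100 * 22.29 * 3.61
= 8046.69
Denominator = 3.67 * (22.29 - 0.06)
= 3.67 * 22.23
= 81.5841
R = 8046.69 / 81.5841
= 98.6306%


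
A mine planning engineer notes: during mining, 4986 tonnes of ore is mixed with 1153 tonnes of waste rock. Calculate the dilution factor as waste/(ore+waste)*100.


Total material = ore + waste
= 4986 + 1153 = 6139 tonnes
Dilution = waste / total * 100
= 1153 / 6139 * 100
= 0.1878156051 * 100
= 18.7816%

18.7816%


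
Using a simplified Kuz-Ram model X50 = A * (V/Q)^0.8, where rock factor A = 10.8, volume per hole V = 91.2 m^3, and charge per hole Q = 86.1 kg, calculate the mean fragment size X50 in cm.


Compute V/Q:
V/Q = 91.2 / 86.1 = 1.059233449
Raise to the power 0.8:
(V/Q)^0.8 = 1.059233449^0.8 = 1.047112513
Multiply by A:
X50 = 10.8 * 1.047112513
= 11.3088 cm

11.3088 cm


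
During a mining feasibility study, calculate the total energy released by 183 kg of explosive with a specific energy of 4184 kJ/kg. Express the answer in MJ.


765.672 MJ

Energy = mass * specific_energy / 1000
= 183 * 4184 / 1000
= 765672 / 1000
= 765.672 MJ


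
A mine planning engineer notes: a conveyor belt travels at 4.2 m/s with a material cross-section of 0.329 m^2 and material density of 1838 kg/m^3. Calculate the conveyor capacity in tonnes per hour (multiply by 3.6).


9143.0942 t/h

Volumetric flow = speed * area
= 4.2 * 0.329 = 1.3818 m^3/s
Mass flow = volumetric * density
= 1.3818 * 1838 = 2539.7484 kg/s
Convert to t/h: multiply by 3.6
Capacity = 2539.7484 * 3.6
= 9143.0942 t/h


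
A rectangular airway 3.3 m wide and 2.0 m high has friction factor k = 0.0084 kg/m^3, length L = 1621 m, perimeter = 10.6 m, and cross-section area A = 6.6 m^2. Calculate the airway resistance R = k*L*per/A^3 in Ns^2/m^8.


Compute the numerator:
k * L * per = 0.0084 * 1621 * 10.6
= 144.33384
Compute the denominator:
A^3 = 6.6^3 = 287.496
Resistance:
R = 144.33384 / 287.496
= 0.502 Ns^2/m^8

0.502 Ns^2/m^8


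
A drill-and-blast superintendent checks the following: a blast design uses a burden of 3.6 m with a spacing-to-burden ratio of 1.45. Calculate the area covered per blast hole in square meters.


18.792 m^2

First, find the spacing:
Spacing = burden * ratio = 3.6 * 1.45
= 5.22 m
Then, calculate the area:
Area = burden * spacing = 3.6 * 5.22
= 18.792 m^2


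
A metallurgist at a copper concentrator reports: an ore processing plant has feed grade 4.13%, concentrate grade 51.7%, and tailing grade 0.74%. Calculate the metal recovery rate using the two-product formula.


Using the two-product formula:
R = 100 * c * (f - t) / (f * (c - t))
Numerator = 100 * 51.7 * (4.13 - 0.74)
= 100 * 51.7 * 3.39
= 17526.3
Denominator = 4.13 * (51.7 - 0.74)
= 4.13 * 50.96
= 210.4648
R = 17526.3 / 210.4648
= 83.2743%

83.2743%


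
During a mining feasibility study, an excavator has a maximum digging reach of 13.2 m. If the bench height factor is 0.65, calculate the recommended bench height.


8.58 m

Bench height = reach * factor
= 13.2 * 0.65
= 8.58 m


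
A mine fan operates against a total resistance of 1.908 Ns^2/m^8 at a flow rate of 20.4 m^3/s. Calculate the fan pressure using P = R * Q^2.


Compute Q^2:
Q^2 = 20.4^2 = 416.16
Compute pressure:
P = R * Q^2 = 1.908 * 416.16
= 794.0333 Pa

794.0333 Pa


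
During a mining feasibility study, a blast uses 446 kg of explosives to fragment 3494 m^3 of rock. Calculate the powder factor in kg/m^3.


0.1276 kg/m^3

Powder factor = explosive mass / rock volume
= 446 / 3494
= 0.1276 kg/m^3


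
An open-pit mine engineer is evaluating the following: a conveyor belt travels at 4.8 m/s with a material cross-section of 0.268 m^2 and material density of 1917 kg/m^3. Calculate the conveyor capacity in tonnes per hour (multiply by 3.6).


8877.7037 t/h

Volumetric flow = speed * area
= 4.8 * 0.268 = 1.2864 m^3/s
Mass flow = volumetric * density
= 1.2864 * 1917 = 2466.0288 kg/s
Convert to t/h: multiply by 3.6
Capacity = 2466.0288 * 3.6
= 8877.7037 t/h


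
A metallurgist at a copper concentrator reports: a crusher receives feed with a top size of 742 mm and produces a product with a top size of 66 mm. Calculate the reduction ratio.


11.2424

Reduction ratio = feed size / product size
= 742 / 66
= 11.2424


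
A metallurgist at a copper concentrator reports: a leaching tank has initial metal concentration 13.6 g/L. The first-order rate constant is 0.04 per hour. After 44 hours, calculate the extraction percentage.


Compute the exponent:
-k * t = -0.04 * 44 = -1.76
Remaining concentration:
C = 13.6 * exp(-1.76)
= 13.6 * 0.1720448638
= 2.339810148 g/L
Extracted = 13.6 - 2.339810148 = 11.26018985 g/L
Extraction % = 11.26018985 / 13.6 * 100
= 82.7955%

82.7955%


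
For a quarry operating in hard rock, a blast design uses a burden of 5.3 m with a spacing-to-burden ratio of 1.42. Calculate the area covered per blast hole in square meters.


39.8878 m^2

First, find the spacing:
Spacing = burden * ratio = 5.3 * 1.42
= 7.526 m
Then, calculate the area:
Area = burden * spacing = 5.3 * 7.526
= 39.8878 m^2


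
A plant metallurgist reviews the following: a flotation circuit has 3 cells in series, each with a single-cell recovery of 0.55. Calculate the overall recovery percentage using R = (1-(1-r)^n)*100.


Complement of single-cell recovery:
1 - r = 1 - 0.55 = 0.45
Raise to power n:
(1 - r)^3 = 0.45^3 = 0.091125
Overall recovery:
R = (1 - 0.091125) * 100
= 90.8875%

90.8875%


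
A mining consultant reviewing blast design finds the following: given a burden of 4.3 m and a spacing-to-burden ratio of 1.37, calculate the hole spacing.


Spacing = burden * ratio
= 4.3 * 1.37
= 5.891 m

5.891 m


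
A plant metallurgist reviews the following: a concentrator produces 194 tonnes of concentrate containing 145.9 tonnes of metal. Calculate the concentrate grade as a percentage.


75.2062%

Grade = (metal in concentrate / concentrate mass) * 100
= (145.9 / 194) * 100
= 0.7520618557 * 100
= 75.2062%


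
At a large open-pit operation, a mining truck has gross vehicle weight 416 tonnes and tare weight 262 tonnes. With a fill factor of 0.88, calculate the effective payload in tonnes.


Maximum payload = gross - tare
= 416 - 262 = 154 tonnes
Effective payload = max payload * fill factor
= 154 * 0.88
= 135.52 tonnes

135.52 tonnes


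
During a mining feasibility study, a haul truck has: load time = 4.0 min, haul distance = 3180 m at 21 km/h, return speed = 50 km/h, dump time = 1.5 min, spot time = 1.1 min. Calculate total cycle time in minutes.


19.5017 min

Convert haul speed to m/min: 21 * 1000/60 = 350 m/min
Haul time = 3180 / 350 = 9.085714286 min
Convert return speed to m/min: 50 * 1000/60 = 833.3333333 m/min
Return time = 3180 / 833.3333333 = 3.816 min
Total cycle time:
= 4.0 + 9.085714286 + 1.5 + 3.816 + 1.1
= 19.5017 min


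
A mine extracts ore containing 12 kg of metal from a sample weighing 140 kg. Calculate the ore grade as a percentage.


8.5714%

Ore grade = (metal mass / ore mass) * 100
= (12 / 140) * 100
= 0.08571428571 * 100
= 8.5714%


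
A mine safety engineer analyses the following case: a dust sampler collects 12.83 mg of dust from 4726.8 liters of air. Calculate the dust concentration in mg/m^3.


Convert liters to m^3: 1 m^3 = 1000 L
Concentration = mass / volume * 1000
= 12.83 / 4726.8 * 1000
= 0.002714309893 * 1000
= 2.7143 mg/m^3

2.7143 mg/m^3


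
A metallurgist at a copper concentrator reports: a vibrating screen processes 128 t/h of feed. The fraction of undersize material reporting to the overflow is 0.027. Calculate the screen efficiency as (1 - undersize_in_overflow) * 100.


97.3%

Screen efficiency = (1 - fraction of undersize in overflow) * 100
= (1 - 0.027) * 100
= 0.973 * 100
= 97.3%


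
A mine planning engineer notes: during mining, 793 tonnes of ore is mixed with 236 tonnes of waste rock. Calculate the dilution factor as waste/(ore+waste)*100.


22.9349%

Total material = ore + waste
= 793 + 236 = 1029 tonnes
Dilution = waste / total * 100
= 236 / 1029 * 100
= 0.2293488824 * 100
= 22.9349%


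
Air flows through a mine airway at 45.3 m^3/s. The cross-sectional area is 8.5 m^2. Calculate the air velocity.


Velocity = flow rate / cross-sectional area
= 45.3 / 8.5
= 5.3294 m/s

5.3294 m/s


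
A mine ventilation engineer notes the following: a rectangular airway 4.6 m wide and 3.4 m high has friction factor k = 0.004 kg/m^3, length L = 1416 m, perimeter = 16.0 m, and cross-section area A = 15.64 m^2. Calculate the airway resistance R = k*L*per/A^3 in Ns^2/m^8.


Compute the numerator:
k * L * per = 0.004 * 1416 * 16.0
= 90.624
Compute the denominator:
A^3 = 15.64^3 = 3825.694144
Resistance:
R = 90.624 / 3825.694144
= 0.0237 Ns^2/m^8

0.0237 Ns^2/m^8


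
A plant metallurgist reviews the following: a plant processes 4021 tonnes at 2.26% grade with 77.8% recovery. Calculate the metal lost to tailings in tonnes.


20.1742 tonnes

Total metal in feed:
= 4021 * 2.26 / 100 = 90.8746 tonnes
Metal recovered:
= 90.8746 * 77.8 / 100 = 70.7004388 tonnes
Metal lost to tailings:
= 90.8746 - 70.7004388
= 20.1742 tonnes


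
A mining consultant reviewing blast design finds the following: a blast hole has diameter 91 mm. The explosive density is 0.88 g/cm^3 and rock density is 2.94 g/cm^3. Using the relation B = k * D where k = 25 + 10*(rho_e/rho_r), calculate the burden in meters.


First, compute k:
rho_e / rho_r = 0.88 / 2.94 = 0.2993197279
k = 25 + 10 * 0.2993197279 = 27.99319728
Then, compute burden:
B = k * D / 1000 = 27.99319728 * 91 / 1000
= 2547.380952 / 1000
= 2.5474 m

2.5474 m


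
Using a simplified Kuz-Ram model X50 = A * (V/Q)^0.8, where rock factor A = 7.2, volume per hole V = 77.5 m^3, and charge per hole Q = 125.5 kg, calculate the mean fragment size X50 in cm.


Compute V/Q:
V/Q = 77.5 / 125.5 = 0.6175298805
Raise to the power 0.8:
(V/Q)^0.8 = 0.6175298805^0.8 = 0.6800273522
Multiply by A:
X50 = 7.2 * 0.6800273522
= 4.8962 cm

4.8962 cm


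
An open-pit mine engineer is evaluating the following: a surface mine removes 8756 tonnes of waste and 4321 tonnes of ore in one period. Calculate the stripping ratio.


Stripping ratio = waste tonnage / ore tonnage
= 8756 / 4321
= 2.0264

2.0264


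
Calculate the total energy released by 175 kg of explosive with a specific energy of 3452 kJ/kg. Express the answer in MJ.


604.1 MJ

Energy = mass * specific_energy / 1000
= 175 * 3452 / 1000
= 604100 / 1000
= 604.1 MJ


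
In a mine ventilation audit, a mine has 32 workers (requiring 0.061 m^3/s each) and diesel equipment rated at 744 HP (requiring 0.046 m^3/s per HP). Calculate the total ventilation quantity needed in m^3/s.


36.176 m^3/s

Airflow for workers:
Q_people = 32 * 0.061 = 1.952 m^3/s
Airflow for diesel equipment:
Q_diesel = 744 * 0.046 = 34.224 m^3/s
Total ventilation:
Q_total = 1.952 + 34.224
= 36.176 m^3/s


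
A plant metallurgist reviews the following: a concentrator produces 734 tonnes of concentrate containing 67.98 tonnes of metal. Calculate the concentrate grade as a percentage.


9.2616%

Grade = (metal in concentrate / concentrate mass) * 100
= (67.98 / 734) * 100
= 0.09261580381 * 100
= 9.2616%


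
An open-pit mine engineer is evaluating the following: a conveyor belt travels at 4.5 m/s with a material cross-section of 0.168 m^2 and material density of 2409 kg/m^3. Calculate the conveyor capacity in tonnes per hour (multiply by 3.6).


Volumetric flow = speed * area
= 4.5 * 0.168 = 0.756 m^3/s
Mass flow = volumetric * density
= 0.756 * 2409 = 1821.204 kg/s
Convert to t/h: multiply by 3.6
Capacity = 1821.204 * 3.6
= 6556.3344 t/h

6556.3344 t/h


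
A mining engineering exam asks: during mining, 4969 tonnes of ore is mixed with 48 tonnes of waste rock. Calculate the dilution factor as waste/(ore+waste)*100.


0.9567%

Total material = ore + waste
= 4969 + 48 = 5017 tonnes
Dilution = waste / total * 100
= 48 / 5017 * 100
= 0.0095674706 * 100
= 0.9567%


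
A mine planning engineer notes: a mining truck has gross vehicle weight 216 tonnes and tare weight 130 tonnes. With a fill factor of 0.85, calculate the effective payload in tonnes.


73.1 tonnes

Maximum payload = gross - tare
= 216 - 130 = 86 tonnes
Effective payload = max payload * fill factor
= 86 * 0.85
= 73.1 tonnes


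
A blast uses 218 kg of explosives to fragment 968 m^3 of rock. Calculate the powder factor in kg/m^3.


0.2252 kg/m^3

Powder factor = explosive mass / rock volume
= 218 / 968
= 0.2252 kg/m^3


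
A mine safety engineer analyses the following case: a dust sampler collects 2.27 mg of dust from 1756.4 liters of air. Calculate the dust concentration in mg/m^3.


Convert liters to m^3: 1 m^3 = 1000 L
Concentration = mass / volume * 1000
= 2.27 / 1756.4 * 1000
= 0.001292416306 * 1000
= 1.2924 mg/m^3

1.2924 mg/m^3


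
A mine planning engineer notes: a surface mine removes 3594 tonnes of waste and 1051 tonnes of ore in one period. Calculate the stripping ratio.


Stripping ratio = waste tonnage / ore tonnage
= 3594 / 1051
= 3.4196

3.4196


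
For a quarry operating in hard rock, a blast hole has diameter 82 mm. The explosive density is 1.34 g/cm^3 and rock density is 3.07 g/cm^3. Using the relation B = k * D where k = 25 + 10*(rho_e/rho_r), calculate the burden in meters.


2.4079 m

First, compute k:
rho_e / rho_r = 1.34 / 3.07 = 0.4364820847
k = 25 + 10 * 0.4364820847 = 29.36482085
Then, compute burden:
B = k * D / 1000 = 29.36482085 * 82 / 1000
= 2407.915309 / 1000
= 2.4079 m


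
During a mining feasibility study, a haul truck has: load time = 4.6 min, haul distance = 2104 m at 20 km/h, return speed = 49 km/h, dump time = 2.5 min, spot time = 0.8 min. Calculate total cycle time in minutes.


Convert haul speed to m/min: 20 * 1000/60 = 333.3333333 m/min
Haul time = 2104 / 333.3333333 = 6.312 min
Convert return speed to m/min: 49 * 1000/60 = 816.6666667 m/min
Return time = 2104 / 816.6666667 = 2.576326531 min
Total cycle time:
= 4.6 + 6.312 + 2.5 + 2.576326531 + 0.8
= 16.7883 min

16.7883 min


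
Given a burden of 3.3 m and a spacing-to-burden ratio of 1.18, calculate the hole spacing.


Spacing = burden * ratio
= 3.3 * 1.18
= 3.894 m

3.894 m


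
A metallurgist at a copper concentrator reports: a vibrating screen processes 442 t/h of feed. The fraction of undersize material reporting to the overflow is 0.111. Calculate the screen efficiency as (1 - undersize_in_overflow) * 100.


Screen efficiency = (1 - fraction of undersize in overflow) * 100
= (1 - 0.111) * 100
= 0.889 * 100
= 88.9%

88.9%
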